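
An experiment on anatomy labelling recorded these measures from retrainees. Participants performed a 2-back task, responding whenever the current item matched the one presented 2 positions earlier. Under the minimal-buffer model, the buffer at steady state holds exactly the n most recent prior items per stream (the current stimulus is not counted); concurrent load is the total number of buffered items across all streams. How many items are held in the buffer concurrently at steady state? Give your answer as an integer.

The buffer holds the 2 most recent prior items.
Steady-state concurrent load = 2 items.

2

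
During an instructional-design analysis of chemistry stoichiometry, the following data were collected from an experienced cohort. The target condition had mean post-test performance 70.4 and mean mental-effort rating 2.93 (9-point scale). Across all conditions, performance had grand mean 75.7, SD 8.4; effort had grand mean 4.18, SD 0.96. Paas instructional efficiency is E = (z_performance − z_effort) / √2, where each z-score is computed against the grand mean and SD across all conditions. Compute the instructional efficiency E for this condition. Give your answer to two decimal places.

0.47

z_performance = (70.4 − 75.7) / 8.4 = -5.3000 / 8.4 = -0.6310.
z_effort = (2.93 − 4.18) / 0.96 = -1.2500 / 0.96 = -1.3021.
z_P − z_E = -0.6310 − (-1.3021) = 0.6711.
E = 0.6711 / √2 = 0.6711 / 1.41421 = 0.4745 ≈ 0.47.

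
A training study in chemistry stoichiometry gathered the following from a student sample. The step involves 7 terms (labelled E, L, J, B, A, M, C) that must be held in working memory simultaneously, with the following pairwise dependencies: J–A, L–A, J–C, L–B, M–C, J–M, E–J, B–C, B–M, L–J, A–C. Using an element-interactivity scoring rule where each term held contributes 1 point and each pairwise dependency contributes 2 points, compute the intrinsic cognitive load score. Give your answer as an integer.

29

Count of terms held simultaneously: 7.
Count of pairwise dependencies listed: 11.
Element contribution: 7 × 1 = 7.
Interaction contribution: 11 × 2 = 22.
Intrinsic load = 7 + 22 = 29.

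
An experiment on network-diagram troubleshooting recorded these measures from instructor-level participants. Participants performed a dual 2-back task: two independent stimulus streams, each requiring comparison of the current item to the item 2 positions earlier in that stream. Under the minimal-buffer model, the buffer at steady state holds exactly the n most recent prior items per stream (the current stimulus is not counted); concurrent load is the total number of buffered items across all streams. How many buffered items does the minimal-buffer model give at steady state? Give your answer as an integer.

Each stream's buffer holds its 2 most recent prior items.
Two independent streams: 2 × 2 = 4 buffered items at steady state.

4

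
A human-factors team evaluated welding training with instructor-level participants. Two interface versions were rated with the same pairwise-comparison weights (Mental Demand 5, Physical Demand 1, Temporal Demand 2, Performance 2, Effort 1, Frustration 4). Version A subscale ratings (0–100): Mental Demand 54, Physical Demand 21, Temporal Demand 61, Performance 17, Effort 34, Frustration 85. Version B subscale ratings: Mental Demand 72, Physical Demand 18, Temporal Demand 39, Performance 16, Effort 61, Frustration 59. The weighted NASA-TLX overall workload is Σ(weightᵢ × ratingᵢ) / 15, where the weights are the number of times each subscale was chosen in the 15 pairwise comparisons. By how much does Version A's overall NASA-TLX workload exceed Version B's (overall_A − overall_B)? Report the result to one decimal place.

2.4

Version A weighted sum = 5·54 + 1·21 + 2·61 + 2·17 + 1·34 + 4·85 = 270 + 21 + 122 + 34 + 34 + 340 = 821; overall_A = 821/15 = 54.7333.
Version B weighted sum = 5·72 + 1·18 + 2·39 + 2·16 + 1·61 + 4·59 = 360 + 18 + 78 + 32 + 61 + 236 = 785; overall_B = 785/15 = 52.3333.
Difference = 54.7333 − 52.3333 = 2.4000 ≈ 2.4.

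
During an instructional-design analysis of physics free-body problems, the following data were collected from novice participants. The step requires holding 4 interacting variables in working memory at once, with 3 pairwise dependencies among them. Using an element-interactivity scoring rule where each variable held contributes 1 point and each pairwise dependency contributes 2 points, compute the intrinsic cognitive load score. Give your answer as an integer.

10

Element contribution: 4 × 1 = 4.
Interaction contribution: 3 × 2 = 6.
Intrinsic load = 4 + 6 = 10.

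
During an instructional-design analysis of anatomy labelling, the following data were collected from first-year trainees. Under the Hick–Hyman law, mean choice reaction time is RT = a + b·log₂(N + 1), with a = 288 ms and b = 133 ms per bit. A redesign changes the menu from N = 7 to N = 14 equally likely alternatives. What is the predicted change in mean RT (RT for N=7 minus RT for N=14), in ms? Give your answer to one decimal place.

-120.6

RT(7) = 288 + 133·log₂(8) = 288 + 133·3.0000 = 687.0000 ms.
RT(14) = 288 + 133·log₂(15) = 288 + 133·3.9069 = 807.6177 ms.
Difference = 687.0000 − 807.6177 = -120.6177 ≈ -120.6 ms.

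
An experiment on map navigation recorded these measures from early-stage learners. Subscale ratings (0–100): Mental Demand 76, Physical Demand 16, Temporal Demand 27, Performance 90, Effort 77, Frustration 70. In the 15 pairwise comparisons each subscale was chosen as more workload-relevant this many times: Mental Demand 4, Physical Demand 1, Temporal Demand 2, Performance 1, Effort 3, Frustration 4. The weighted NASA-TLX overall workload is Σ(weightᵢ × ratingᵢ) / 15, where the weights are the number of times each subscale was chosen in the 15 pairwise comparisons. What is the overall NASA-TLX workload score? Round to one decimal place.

The tallies are the weights (they sum to 15).
Weighted sum = 4·76 + 1·16 + 2·27 + 1·90 + 3·77 + 4·70
            = 304 + 16 + 54 + 90 + 231 + 280 = 975.
Overall workload = 975 / 15 = 65.0000 ≈ 65.0.

65.0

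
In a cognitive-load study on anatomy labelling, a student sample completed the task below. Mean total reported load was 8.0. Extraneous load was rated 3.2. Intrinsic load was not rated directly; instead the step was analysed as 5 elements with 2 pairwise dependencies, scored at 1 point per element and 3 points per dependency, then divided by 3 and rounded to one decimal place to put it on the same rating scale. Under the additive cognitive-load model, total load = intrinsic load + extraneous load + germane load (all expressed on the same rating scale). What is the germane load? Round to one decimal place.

Intrinsic (element-interactivity): (5 × 1 + 2 × 3) / 3 = 11 / 3 = 3.6667 → 3.7.
germane load = total − intrinsic − extraneous
             = 8.0 − 3.7 − 3.2 = 1.1.

1.1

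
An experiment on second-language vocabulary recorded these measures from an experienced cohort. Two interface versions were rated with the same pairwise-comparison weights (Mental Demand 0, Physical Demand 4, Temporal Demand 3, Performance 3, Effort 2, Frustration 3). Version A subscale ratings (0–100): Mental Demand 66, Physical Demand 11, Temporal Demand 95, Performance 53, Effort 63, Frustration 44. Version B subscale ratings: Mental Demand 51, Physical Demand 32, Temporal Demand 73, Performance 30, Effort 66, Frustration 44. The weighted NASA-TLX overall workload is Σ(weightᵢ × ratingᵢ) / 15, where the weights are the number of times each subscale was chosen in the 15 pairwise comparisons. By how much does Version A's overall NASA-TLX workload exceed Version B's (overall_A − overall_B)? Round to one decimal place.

Version A weighted sum = 0·66 + 4·11 + 3·95 + 3·53 + 2·63 + 3·44 = 0 + 44 + 285 + 159 + 126 + 132 = 746; overall_A = 746/15 = 49.7333.
Version B weighted sum = 0·51 + 4·32 + 3·73 + 3·30 + 2·66 + 3·44 = 0 + 128 + 219 + 90 + 132 + 132 = 701; overall_B = 701/15 = 46.7333.
Difference = 49.7333 − 46.7333 = 3.0000 ≈ 3.0.

3.0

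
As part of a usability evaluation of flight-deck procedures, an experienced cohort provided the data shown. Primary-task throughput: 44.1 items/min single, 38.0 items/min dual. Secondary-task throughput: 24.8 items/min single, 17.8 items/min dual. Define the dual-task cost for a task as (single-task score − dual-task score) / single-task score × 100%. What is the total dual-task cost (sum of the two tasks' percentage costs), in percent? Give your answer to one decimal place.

Primary cost = (44.1 − 38.0) / 44.1 × 100% = 13.8322%.
Secondary cost = (24.8 − 17.8) / 24.8 × 100% = 28.2258%.
Total = 13.8322% + 28.2258% = 42.0580% ≈ 42.1%.

42.1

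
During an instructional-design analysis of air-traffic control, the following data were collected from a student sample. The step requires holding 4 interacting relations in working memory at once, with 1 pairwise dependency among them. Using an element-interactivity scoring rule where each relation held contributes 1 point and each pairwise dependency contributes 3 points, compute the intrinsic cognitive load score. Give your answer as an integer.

Element contribution: 4 × 1 = 4.
Interaction contribution: 1 × 3 = 3.
Intrinsic load = 4 + 3 = 7.

7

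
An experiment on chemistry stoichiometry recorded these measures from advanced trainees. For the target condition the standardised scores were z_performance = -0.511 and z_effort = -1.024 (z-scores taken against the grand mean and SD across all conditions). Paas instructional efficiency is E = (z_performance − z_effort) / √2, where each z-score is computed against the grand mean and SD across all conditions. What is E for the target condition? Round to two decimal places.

0.36

z_P − z_E = -0.511 − (-1.024) = 0.5130.
E = 0.5130 / √2 = 0.5130 / 1.41421 = 0.3627 ≈ 0.36.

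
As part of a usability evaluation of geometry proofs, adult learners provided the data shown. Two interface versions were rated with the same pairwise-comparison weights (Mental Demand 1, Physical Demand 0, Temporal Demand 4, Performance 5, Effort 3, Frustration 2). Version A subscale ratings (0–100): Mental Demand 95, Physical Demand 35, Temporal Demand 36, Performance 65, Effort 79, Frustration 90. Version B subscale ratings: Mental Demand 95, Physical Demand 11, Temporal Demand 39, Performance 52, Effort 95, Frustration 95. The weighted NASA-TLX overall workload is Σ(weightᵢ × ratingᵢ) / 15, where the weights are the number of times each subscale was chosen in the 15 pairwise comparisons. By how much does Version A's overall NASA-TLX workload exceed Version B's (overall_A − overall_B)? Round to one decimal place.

-0.3

Version A weighted sum = 1·95 + 0·35 + 4·36 + 5·65 + 3·79 + 2·90 = 95 + 0 + 144 + 325 + 237 + 180 = 981; overall_A = 981/15 = 65.4000.
Version B weighted sum = 1·95 + 0·11 + 4·39 + 5·52 + 3·95 + 2·95 = 95 + 0 + 156 + 260 + 285 + 190 = 986; overall_B = 986/15 = 65.7333.
Difference = 65.4000 − 65.7333 = -0.3333 ≈ -0.3.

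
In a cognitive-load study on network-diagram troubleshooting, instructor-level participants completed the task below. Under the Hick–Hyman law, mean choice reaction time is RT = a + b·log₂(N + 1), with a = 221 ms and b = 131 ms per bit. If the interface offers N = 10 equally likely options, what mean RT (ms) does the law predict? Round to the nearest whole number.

log₂(10 + 1) = log₂(11) = 3.4594.
RT = 221 + 131 × 3.4594 = 221 + 453.1814 = 674.1814 ms.
≈ 674 ms.

674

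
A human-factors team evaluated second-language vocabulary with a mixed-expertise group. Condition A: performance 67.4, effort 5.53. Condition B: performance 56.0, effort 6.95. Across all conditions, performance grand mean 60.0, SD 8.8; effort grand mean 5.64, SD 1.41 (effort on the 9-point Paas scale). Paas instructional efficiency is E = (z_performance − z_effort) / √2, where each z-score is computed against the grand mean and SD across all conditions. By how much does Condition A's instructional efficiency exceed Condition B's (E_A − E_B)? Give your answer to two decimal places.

1.63

Condition A: z_P = (67.4 − 60.0)/8.8 = 0.8409; z_E = (5.53 − 5.64)/1.41 = -0.0780; E_A = (0.8409 − (-0.0780))/√2 = 0.6498.
Condition B: z_P = (56.0 − 60.0)/8.8 = -0.4545; z_E = (6.95 − 5.64)/1.41 = 0.9291; E_B = (-0.4545 − 0.9291)/√2 = -0.9784.
E_A − E_B = 0.6498 − (-0.9784) = 1.6282 ≈ 1.63.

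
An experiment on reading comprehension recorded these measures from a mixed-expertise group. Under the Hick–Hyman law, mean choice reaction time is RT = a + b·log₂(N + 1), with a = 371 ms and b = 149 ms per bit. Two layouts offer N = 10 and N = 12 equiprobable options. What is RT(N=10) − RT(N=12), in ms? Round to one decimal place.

-35.9

RT(10) = 371 + 149·log₂(11) = 371 + 149·3.4594 = 886.4506 ms.
RT(12) = 371 + 149·log₂(13) = 371 + 149·3.7004 = 922.3596 ms.
Difference = 886.4506 − 922.3596 = -35.9090 ≈ -35.9 ms.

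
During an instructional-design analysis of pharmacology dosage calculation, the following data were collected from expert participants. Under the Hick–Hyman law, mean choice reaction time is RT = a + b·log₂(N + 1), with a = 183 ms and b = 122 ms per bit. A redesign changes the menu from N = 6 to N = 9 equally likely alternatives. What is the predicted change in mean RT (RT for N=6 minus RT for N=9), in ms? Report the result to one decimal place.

-62.8

RT(6) = 183 + 122·log₂(7) = 183 + 122·2.8074 = 525.5028 ms.
RT(9) = 183 + 122·log₂(10) = 183 + 122·3.3219 = 588.2718 ms.
Difference = 525.5028 − 588.2718 = -62.7690 ≈ -62.8 ms.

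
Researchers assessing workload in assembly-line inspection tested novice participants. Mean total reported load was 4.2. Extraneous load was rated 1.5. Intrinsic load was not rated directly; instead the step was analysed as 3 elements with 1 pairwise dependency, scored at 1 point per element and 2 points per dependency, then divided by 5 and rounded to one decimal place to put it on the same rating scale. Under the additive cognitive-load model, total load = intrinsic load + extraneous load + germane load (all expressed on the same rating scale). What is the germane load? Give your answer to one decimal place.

Intrinsic (element-interactivity): (3 × 1 + 1 × 2) / 5 = 5 / 5 = 1.0000 → 1.0.
germane load = total − intrinsic − extraneous
             = 4.2 − 1.0 − 1.5 = 1.7.

1.7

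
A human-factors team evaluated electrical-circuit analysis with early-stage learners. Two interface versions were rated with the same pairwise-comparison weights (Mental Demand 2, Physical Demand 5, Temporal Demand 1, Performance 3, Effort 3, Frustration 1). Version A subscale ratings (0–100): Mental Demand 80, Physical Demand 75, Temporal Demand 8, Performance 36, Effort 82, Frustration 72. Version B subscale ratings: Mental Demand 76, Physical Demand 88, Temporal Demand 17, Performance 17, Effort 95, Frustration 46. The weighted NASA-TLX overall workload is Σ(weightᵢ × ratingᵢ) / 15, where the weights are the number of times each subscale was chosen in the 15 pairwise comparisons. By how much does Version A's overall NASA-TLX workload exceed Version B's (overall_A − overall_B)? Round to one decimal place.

Version A weighted sum = 2·80 + 5·75 + 1·8 + 3·36 + 3·82 + 1·72 = 160 + 375 + 8 + 108 + 246 + 72 = 969; overall_A = 969/15 = 64.6000.
Version B weighted sum = 2·76 + 5·88 + 1·17 + 3·17 + 3·95 + 1·46 = 152 + 440 + 17 + 51 + 285 + 46 = 991; overall_B = 991/15 = 66.0667.
Difference = 64.6000 − 66.0667 = -1.4667 ≈ -1.5.

-1.5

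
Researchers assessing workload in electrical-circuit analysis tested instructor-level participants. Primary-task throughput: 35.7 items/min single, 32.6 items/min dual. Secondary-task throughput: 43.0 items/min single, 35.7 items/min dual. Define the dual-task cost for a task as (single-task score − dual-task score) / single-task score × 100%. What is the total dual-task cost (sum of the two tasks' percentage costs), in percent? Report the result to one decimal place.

Primary cost = (35.7 − 32.6) / 35.7 × 100% = 8.6835%.
Secondary cost = (43.0 − 35.7) / 43.0 × 100% = 16.9767%.
Total = 8.6835% + 16.9767% = 25.6602% ≈ 25.7%.

25.7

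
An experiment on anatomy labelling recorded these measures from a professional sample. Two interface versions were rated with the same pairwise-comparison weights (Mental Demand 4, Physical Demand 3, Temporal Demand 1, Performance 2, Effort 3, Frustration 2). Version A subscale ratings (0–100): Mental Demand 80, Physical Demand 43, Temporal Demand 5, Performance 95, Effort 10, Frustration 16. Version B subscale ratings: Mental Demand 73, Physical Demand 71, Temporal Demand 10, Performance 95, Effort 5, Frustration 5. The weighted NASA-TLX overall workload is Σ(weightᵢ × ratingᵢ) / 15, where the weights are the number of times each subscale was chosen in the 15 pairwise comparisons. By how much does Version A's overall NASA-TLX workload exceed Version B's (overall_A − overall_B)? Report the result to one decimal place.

-1.6

Version A weighted sum = 4·80 + 3·43 + 1·5 + 2·95 + 3·10 + 2·16 = 320 + 129 + 5 + 190 + 30 + 32 = 706; overall_A = 706/15 = 47.0667.
Version B weighted sum = 4·73 + 3·71 + 1·10 + 2·95 + 3·5 + 2·5 = 292 + 213 + 10 + 190 + 15 + 10 = 730; overall_B = 730/15 = 48.6667.
Difference = 47.0667 − 48.6667 = -1.6000 ≈ -1.6.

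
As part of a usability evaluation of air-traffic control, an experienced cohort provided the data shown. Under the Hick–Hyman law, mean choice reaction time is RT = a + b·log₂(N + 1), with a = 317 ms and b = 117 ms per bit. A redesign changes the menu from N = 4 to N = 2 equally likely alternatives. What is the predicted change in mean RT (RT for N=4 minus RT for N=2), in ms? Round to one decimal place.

86.2

RT(4) = 317 + 117·log₂(5) = 317 + 117·2.3219 = 588.6623 ms.
RT(2) = 317 + 117·log₂(3) = 317 + 117·1.5850 = 502.4450 ms.
Difference = 588.6623 − 502.4450 = 86.2173 ≈ 86.2 ms.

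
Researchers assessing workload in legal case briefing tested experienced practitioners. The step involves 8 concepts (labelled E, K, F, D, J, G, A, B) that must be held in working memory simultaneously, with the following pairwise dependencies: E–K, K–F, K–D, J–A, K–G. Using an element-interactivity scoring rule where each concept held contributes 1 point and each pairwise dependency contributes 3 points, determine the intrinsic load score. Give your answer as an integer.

Count of concepts held simultaneously: 8.
Count of pairwise dependencies listed: 5.
Element contribution: 8 × 1 = 8.
Interaction contribution: 5 × 3 = 15.
Intrinsic load = 8 + 15 = 23.

23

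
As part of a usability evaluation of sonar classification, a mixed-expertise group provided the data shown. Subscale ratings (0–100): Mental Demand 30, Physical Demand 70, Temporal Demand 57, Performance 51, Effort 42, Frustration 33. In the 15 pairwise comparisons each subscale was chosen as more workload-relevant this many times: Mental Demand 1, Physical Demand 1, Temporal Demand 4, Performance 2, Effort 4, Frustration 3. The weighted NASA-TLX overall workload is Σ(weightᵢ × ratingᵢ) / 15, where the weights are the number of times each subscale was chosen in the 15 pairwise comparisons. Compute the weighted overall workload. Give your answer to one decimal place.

46.5

The tallies are the weights (they sum to 15).
Weighted sum = 1·30 + 1·70 + 4·57 + 2·51 + 4·42 + 3·33
            = 30 + 70 + 228 + 102 + 168 + 99 = 697.
Overall workload = 697 / 15 = 46.4667 ≈ 46.5.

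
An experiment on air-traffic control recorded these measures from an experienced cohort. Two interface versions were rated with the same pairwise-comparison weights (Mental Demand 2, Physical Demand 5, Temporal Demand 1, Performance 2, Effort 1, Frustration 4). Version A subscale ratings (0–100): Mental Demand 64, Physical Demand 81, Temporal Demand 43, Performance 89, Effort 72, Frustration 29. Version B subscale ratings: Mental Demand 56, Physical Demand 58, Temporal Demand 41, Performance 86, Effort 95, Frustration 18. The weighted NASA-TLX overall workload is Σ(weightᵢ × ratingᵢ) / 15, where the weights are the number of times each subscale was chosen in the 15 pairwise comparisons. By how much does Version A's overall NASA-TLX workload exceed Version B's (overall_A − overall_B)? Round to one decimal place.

Version A weighted sum = 2·64 + 5·81 + 1·43 + 2·89 + 1·72 + 4·29 = 128 + 405 + 43 + 178 + 72 + 116 = 942; overall_A = 942/15 = 62.8000.
Version B weighted sum = 2·56 + 5·58 + 1·41 + 2·86 + 1·95 + 4·18 = 112 + 290 + 41 + 172 + 95 + 72 = 782; overall_B = 782/15 = 52.1333.
Difference = 62.8000 − 52.1333 = 10.6667 ≈ 10.7.

10.7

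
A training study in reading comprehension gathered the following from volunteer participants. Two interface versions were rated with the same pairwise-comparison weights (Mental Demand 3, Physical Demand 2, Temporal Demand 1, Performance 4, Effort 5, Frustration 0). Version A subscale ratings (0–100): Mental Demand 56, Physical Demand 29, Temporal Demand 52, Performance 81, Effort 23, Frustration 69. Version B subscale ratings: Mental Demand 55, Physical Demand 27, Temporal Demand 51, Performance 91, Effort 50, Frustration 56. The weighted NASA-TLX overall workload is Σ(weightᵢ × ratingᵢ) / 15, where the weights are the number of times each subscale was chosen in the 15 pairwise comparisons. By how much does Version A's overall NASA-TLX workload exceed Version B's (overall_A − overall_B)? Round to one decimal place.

-11.1

Version A weighted sum = 3·56 + 2·29 + 1·52 + 4·81 + 5·23 + 0·69 = 168 + 58 + 52 + 324 + 115 + 0 = 717; overall_A = 717/15 = 47.8000.
Version B weighted sum = 3·55 + 2·27 + 1·51 + 4·91 + 5·50 + 0·56 = 165 + 54 + 51 + 364 + 250 + 0 = 884; overall_B = 884/15 = 58.9333.
Difference = 47.8000 − 58.9333 = -11.1333 ≈ -11.1.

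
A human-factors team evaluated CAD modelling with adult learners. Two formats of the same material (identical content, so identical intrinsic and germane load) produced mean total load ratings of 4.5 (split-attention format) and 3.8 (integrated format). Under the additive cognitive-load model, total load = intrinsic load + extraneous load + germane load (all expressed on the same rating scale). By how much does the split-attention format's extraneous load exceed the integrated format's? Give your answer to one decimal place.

Intrinsic and germane load are equal across formats, so the difference in total load equals the difference in extraneous load.
Extraneous-load difference = 4.5 − 3.8 = 0.7.

0.7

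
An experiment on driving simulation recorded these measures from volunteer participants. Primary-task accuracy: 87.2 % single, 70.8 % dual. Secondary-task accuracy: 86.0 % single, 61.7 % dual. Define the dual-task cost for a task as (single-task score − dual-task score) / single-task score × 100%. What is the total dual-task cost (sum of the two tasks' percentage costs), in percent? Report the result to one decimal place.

47.1

Primary cost = (87.2 − 70.8) / 87.2 × 100% = 18.8073%.
Secondary cost = (86.0 − 61.7) / 86.0 × 100% = 28.2558%.
Total = 18.8073% + 28.2558% = 47.0631% ≈ 47.1%.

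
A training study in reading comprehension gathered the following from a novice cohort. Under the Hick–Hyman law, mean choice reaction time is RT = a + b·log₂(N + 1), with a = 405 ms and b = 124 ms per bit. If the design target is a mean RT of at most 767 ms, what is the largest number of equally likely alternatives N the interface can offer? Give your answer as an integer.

Set 405 + 124·log₂(N + 1) ≤ 767.
log₂(N + 1) ≤ (767 − 405) / 124 = 2.9194.
N + 1 ≤ 2^2.9194 = 7.5653.
N ≤ 6.5653, so the largest integer N is 6.

6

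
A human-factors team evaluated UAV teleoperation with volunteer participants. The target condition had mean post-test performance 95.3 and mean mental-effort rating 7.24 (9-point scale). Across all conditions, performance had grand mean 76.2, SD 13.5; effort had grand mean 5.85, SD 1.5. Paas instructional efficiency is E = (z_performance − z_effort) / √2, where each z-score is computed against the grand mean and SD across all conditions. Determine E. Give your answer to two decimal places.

0.35

z_performance = (95.3 − 76.2) / 13.5 = 19.1000 / 13.5 = 1.4148.
z_effort = (7.24 − 5.85) / 1.5 = 1.3900 / 1.5 = 0.9267.
z_P − z_E = 1.4148 − 0.9267 = 0.4881.
E = 0.4881 / √2 = 0.4881 / 1.41421 = 0.3451 ≈ 0.35.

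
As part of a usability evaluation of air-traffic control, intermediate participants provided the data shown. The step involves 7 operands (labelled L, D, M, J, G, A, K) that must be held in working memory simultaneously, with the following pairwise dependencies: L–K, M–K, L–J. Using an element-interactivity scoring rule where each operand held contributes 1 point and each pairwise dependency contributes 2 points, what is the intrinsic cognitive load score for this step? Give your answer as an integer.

Count of operands held simultaneously: 7.
Count of pairwise dependencies listed: 3.
Element contribution: 7 × 1 = 7.
Interaction contribution: 3 × 2 = 6.
Intrinsic load = 7 + 6 = 13.

13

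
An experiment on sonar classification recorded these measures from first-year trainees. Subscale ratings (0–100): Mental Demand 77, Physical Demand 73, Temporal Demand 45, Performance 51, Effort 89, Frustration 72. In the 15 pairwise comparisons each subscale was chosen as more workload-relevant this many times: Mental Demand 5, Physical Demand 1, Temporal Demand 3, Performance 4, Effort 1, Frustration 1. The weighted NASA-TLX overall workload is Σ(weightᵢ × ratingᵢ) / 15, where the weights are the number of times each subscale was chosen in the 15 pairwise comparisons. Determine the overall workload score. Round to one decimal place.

63.9

The tallies are the weights (they sum to 15).
Weighted sum = 5·77 + 1·73 + 3·45 + 4·51 + 1·89 + 1·72
            = 385 + 73 + 135 + 204 + 89 + 72 = 958.
Overall workload = 958 / 15 = 63.8667 ≈ 63.9.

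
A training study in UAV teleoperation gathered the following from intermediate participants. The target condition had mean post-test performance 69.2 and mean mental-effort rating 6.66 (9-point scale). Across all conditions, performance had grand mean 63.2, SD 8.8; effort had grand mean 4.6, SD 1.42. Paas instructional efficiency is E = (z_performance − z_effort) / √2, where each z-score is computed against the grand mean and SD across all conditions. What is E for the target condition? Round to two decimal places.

z_performance = (69.2 − 63.2) / 8.8 = 6.0000 / 8.8 = 0.6818.
z_effort = (6.66 − 4.6) / 1.42 = 2.0600 / 1.42 = 1.4507.
z_P − z_E = 0.6818 − 1.4507 = -0.7689.
E = -0.7689 / √2 = -0.7689 / 1.41421 = -0.5437 ≈ -0.54.

-0.54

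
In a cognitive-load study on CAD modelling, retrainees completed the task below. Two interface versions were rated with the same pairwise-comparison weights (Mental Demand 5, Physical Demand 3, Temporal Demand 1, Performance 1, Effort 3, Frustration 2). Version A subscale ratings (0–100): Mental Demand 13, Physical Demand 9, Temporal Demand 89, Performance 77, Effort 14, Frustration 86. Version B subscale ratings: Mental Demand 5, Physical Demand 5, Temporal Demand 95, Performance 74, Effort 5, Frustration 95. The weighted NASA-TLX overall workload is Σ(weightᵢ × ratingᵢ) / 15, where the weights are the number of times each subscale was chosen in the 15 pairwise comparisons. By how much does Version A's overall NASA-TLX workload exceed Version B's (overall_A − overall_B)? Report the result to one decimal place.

Version A weighted sum = 5·13 + 3·9 + 1·89 + 1·77 + 3·14 + 2·86 = 65 + 27 + 89 + 77 + 42 + 172 = 472; overall_A = 472/15 = 31.4667.
Version B weighted sum = 5·5 + 3·5 + 1·95 + 1·74 + 3·5 + 2·95 = 25 + 15 + 95 + 74 + 15 + 190 = 414; overall_B = 414/15 = 27.6000.
Difference = 31.4667 − 27.6000 = 3.8667 ≈ 3.9.

3.9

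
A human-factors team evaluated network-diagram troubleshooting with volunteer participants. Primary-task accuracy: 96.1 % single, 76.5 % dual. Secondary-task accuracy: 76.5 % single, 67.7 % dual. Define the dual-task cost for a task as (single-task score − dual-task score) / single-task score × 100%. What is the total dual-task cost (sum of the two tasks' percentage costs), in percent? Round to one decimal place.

31.9

Primary cost = (96.1 − 76.5) / 96.1 × 100% = 20.3954%.
Secondary cost = (76.5 − 67.7) / 76.5 × 100% = 11.5033%.
Total = 20.3954% + 11.5033% = 31.8987% ≈ 31.9%.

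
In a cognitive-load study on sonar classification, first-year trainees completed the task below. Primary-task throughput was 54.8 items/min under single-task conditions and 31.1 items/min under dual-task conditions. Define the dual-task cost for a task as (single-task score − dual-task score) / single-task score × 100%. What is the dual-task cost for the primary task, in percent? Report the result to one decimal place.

Cost = (54.8 − 31.1) / 54.8 × 100%
     = 23.7000 / 54.8 × 100% = 43.2482%.
≈ 43.2%.

43.2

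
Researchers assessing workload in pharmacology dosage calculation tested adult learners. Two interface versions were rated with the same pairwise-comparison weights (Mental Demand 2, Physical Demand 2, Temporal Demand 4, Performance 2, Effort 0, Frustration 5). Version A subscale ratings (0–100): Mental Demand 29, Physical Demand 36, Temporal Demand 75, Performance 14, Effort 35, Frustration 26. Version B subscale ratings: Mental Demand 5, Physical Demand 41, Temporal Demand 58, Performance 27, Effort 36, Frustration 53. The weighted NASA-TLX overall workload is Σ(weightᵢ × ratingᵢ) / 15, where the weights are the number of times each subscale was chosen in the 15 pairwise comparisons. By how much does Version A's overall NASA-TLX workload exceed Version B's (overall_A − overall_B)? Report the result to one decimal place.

-3.7

Version A weighted sum = 2·29 + 2·36 + 4·75 + 2·14 + 0·35 + 5·26 = 58 + 72 + 300 + 28 + 0 + 130 = 588; overall_A = 588/15 = 39.2000.
Version B weighted sum = 2·5 + 2·41 + 4·58 + 2·27 + 0·36 + 5·53 = 10 + 82 + 232 + 54 + 0 + 265 = 643; overall_B = 643/15 = 42.8667.
Difference = 39.2000 − 42.8667 = -3.6667 ≈ -3.7.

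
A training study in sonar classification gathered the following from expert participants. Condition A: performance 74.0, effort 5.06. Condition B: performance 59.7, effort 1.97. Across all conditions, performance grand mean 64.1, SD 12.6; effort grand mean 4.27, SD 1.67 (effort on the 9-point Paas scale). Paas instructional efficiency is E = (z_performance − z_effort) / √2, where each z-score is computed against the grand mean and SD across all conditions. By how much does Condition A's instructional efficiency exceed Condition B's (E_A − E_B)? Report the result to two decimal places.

Condition A: z_P = (74.0 − 64.1)/12.6 = 0.7857; z_E = (5.06 − 4.27)/1.67 = 0.4731; E_A = (0.7857 − 0.4731)/√2 = 0.2210.
Condition B: z_P = (59.7 − 64.1)/12.6 = -0.3492; z_E = (1.97 − 4.27)/1.67 = -1.3772; E_B = (-0.3492 − (-1.3772))/√2 = 0.7269.
E_A − E_B = 0.2210 − 0.7269 = -0.5059 ≈ -0.51.

-0.51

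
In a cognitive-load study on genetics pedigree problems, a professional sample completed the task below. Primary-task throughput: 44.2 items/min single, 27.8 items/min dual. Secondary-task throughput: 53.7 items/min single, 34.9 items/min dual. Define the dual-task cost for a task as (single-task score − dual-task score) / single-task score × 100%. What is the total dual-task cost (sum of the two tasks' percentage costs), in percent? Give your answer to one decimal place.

Primary cost = (44.2 − 27.8) / 44.2 × 100% = 37.1041%.
Secondary cost = (53.7 − 34.9) / 53.7 × 100% = 35.0093%.
Total = 37.1041% + 35.0093% = 72.1134% ≈ 72.1%.

72.1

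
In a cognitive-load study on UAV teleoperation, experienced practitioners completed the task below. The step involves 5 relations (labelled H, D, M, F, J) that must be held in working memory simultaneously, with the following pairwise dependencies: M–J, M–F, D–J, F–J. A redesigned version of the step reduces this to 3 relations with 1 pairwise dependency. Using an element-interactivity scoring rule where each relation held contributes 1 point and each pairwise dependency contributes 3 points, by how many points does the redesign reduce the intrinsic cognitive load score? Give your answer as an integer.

Original: 5 × 1 + 4 × 3 = 5 + 12 = 17.
Redesigned: 3 × 1 + 1 × 3 = 3 + 3 = 6.
Reduction = 17 − 6 = 11.

11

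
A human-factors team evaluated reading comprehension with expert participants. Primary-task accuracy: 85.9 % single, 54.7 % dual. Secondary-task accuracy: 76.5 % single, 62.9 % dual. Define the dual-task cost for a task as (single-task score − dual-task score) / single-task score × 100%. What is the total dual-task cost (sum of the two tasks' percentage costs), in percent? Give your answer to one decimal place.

54.1

Primary cost = (85.9 − 54.7) / 85.9 × 100% = 36.3213%.
Secondary cost = (76.5 − 62.9) / 76.5 × 100% = 17.7778%.
Total = 36.3213% + 17.7778% = 54.0991% ≈ 54.1%.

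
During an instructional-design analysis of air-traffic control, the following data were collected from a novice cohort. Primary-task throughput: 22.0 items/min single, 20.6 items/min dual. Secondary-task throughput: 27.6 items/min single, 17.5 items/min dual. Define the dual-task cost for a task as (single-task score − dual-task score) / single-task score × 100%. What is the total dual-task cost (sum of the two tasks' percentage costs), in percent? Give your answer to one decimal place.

Primary cost = (22.0 − 20.6) / 22.0 × 100% = 6.3636%.
Secondary cost = (27.6 − 17.5) / 27.6 × 100% = 36.5942%.
Total = 6.3636% + 36.5942% = 42.9578% ≈ 43.0%.

43.0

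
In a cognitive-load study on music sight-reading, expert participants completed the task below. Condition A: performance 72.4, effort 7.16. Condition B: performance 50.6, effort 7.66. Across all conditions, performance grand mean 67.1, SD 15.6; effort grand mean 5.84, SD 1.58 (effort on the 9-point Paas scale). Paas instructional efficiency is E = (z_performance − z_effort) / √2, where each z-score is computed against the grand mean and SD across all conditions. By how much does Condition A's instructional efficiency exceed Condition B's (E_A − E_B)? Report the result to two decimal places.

Condition A: z_P = (72.4 − 67.1)/15.6 = 0.3397; z_E = (7.16 − 5.84)/1.58 = 0.8354; E_A = (0.3397 − 0.8354)/√2 = -0.3505.
Condition B: z_P = (50.6 − 67.1)/15.6 = -1.0577; z_E = (7.66 − 5.84)/1.58 = 1.1519; E_B = (-1.0577 − 1.1519)/√2 = -1.5624.
E_A − E_B = -0.3505 − (-1.5624) = 1.2119 ≈ 1.21.

1.21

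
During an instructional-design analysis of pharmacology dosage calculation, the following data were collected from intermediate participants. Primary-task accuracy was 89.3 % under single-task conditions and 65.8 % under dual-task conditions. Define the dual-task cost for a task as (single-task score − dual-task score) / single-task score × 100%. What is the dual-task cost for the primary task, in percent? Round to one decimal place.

Cost = (89.3 − 65.8) / 89.3 × 100%
     = 23.5000 / 89.3 × 100% = 26.3158%.
≈ 26.3%.

26.3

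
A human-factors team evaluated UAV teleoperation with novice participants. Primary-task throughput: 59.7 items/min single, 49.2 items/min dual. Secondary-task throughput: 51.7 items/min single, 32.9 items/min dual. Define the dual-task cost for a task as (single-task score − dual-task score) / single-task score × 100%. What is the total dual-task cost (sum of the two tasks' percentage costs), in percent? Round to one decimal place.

Primary cost = (59.7 − 49.2) / 59.7 × 100% = 17.5879%.
Secondary cost = (51.7 − 32.9) / 51.7 × 100% = 36.3636%.
Total = 17.5879% + 36.3636% = 53.9515% ≈ 54.0%.

54.0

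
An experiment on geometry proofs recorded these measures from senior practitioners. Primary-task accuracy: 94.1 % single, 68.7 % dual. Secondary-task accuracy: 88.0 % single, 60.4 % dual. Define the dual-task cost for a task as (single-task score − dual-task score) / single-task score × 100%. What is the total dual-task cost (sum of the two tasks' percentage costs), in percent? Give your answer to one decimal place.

Primary cost = (94.1 − 68.7) / 94.1 × 100% = 26.9926%.
Secondary cost = (88.0 − 60.4) / 88.0 × 100% = 31.3636%.
Total = 26.9926% + 31.3636% = 58.3562% ≈ 58.4%.

58.4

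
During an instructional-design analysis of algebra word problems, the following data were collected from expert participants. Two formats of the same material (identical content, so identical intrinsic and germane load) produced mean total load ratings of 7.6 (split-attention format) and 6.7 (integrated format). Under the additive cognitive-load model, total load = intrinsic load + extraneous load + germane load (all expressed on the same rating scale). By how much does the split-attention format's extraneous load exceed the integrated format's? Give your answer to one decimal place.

Intrinsic and germane load are equal across formats, so the difference in total load equals the difference in extraneous load.
Extraneous-load difference = 7.6 − 6.7 = 0.9.

0.9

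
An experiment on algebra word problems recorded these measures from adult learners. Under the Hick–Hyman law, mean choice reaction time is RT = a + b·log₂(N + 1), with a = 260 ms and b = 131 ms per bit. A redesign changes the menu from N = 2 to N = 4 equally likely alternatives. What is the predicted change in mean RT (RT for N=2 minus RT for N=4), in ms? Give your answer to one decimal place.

RT(2) = 260 + 131·log₂(3) = 260 + 131·1.5850 = 467.6350 ms.
RT(4) = 260 + 131·log₂(5) = 260 + 131·2.3219 = 564.1689 ms.
Difference = 467.6350 − 564.1689 = -96.5339 ≈ -96.5 ms.

-96.5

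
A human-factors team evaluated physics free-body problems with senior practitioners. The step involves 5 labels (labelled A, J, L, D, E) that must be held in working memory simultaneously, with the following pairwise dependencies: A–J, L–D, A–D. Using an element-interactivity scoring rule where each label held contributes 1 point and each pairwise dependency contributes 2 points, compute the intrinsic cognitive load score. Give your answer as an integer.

11

Count of labels held simultaneously: 5.
Count of pairwise dependencies listed: 3.
Element contribution: 5 × 1 = 5.
Interaction contribution: 3 × 2 = 6.
Intrinsic load = 5 + 6 = 11.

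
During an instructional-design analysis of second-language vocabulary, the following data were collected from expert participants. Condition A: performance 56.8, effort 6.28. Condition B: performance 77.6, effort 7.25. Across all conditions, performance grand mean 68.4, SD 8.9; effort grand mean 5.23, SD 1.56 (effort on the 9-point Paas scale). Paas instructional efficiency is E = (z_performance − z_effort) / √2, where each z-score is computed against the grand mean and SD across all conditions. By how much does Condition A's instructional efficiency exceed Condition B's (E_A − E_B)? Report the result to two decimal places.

-1.21

Condition A: z_P = (56.8 − 68.4)/8.9 = -1.3034; z_E = (6.28 − 5.23)/1.56 = 0.6731; E_A = (-1.3034 − 0.6731)/√2 = -1.3976.
Condition B: z_P = (77.6 − 68.4)/8.9 = 1.0337; z_E = (7.25 − 5.23)/1.56 = 1.2949; E_B = (1.0337 − 1.2949)/√2 = -0.1847.
E_A − E_B = -1.3976 − (-0.1847) = -1.2129 ≈ -1.21.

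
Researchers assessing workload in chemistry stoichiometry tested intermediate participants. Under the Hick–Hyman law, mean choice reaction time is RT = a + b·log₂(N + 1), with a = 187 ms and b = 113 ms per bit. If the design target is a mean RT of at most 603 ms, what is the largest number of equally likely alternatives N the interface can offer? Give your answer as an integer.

11

Set 187 + 113·log₂(N + 1) ≤ 603.
log₂(N + 1) ≤ (603 − 187) / 113 = 3.6814.
N + 1 ≤ 2^3.6814 = 12.8296.
N ≤ 11.8296, so the largest integer N is 11.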